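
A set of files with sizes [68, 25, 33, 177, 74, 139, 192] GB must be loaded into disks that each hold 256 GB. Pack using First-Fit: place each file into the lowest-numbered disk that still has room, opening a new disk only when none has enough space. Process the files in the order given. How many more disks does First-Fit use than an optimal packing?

1

First-Fit: [68,25,33,74] [177] [139] [192] → 4 disks.
Total size 708 GB; any packing needs at least ⌈708/256⌉ = 3 disks.
An optimal packing achieves that bound: [192,33,25] [177,74] [139,68] → 3 disks.
Excess: 4 − 3 = 1.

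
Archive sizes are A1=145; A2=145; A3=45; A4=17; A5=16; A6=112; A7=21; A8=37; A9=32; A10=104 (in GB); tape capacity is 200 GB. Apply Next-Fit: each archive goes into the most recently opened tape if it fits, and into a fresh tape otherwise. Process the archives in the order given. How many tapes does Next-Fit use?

Put A1 (145 GB) in tape 1; 55 GB remain.
Put A2 (145 GB) in tape 2; 55 GB remain.
Put A3 (45 GB) in tape 2; 10 GB remain.
Put A4 (17 GB) in tape 3; 183 GB remain.
Put A5 (16 GB) in tape 3; 167 GB remain.
Put A6 (112 GB) in tape 3; 55 GB remain.
Put A7 (21 GB) in tape 3; 34 GB remain.
Put A8 (37 GB) in tape 4; 163 GB remain.
Put A9 (32 GB) in tape 4; 131 GB remain.
Put A10 (104 GB) in tape 4; 27 GB remain.
Final tapes: [145] [145,45] [17,16,112,21] [37,32,104].

4 tapes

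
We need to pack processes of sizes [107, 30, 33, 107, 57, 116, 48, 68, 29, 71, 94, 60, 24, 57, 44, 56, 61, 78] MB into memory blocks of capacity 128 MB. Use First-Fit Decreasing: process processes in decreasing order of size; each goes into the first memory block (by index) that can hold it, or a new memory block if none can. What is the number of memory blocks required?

Sorted descending: 116, 107, 107, 94, 78, 71, 68, 61, 60, 57, 57, 56, 48, 44, 33, 30, 29, 24.
memory block 1: place 116 MB, 12 MB left
memory block 2: place 107 MB, 21 MB left
memory block 3: place 107 MB, 21 MB left
memory block 4: place 94 MB, 34 MB left
memory block 5: place 78 MB, 50 MB left
memory block 6: place 71 MB, 57 MB left
memory block 7: place 68 MB, 60 MB left
memory block 8: place 61 MB, 67 MB left
memory block 7: place 60 MB, 0 MB left
memory block 6: place 57 MB, 0 MB left
memory block 8: place 57 MB, 10 MB left
memory block 9: place 56 MB, 72 MB left
memory block 5: place 48 MB, 2 MB left
memory block 9: place 44 MB, 28 MB left
memory block 4: place 33 MB, 1 MB left
memory block 10: place 30 MB, 98 MB left
memory block 10: place 29 MB, 69 MB left
memory block 9: place 24 MB, 4 MB left

10 memory blocks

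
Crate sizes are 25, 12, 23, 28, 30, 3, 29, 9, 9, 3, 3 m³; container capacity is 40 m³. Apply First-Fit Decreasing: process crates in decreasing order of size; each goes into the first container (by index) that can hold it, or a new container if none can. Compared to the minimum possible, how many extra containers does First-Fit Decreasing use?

0

First-Fit Decreasing: [30,9] [29,9] [28,12] [25,3,3,3] [23] → 5 containers.
Total size 174 m³; any packing needs at least ⌈174/40⌉ = 5 containers.
So 5 is already optimal.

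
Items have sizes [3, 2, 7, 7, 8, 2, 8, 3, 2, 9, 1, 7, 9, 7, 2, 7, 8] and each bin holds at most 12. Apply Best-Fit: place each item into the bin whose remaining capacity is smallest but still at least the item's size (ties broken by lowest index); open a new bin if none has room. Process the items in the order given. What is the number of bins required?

3 → bin 1 (remaining 9)
2 → bin 1 (remaining 7)
7 → bin 1 (remaining 0)
7 → bin 2 (remaining 5)
8 → bin 3 (remaining 4)
2 → bin 3 (remaining 2)
8 → bin 4 (remaining 4)
3 → bin 4 (remaining 1)
2 → bin 3 (remaining 0)
9 → bin 5 (remaining 3)
1 → bin 4 (remaining 0)
7 → bin 6 (remaining 5)
9 → bin 7 (remaining 3)
7 → bin 8 (remaining 5)
2 → bin 5 (remaining 1)
7 → bin 9 (remaining 5)
8 → bin 10 (remaining 4)
Final bins: [3,2,7] [7] [8,2,2] [8,3,1] [9,2] [7] [9] [7] [7] [8].

10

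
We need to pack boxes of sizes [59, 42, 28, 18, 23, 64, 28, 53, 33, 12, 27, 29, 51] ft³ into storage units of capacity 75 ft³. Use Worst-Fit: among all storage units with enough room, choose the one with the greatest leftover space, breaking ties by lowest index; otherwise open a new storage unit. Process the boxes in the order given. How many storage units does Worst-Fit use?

8

Put 59 ft³ in storage unit 1; 16 ft³ remain.
Put 42 ft³ in storage unit 2; 33 ft³ remain.
Put 28 ft³ in storage unit 2; 5 ft³ remain.
Put 18 ft³ in storage unit 3; 57 ft³ remain.
Put 23 ft³ in storage unit 3; 34 ft³ remain.
Put 64 ft³ in storage unit 4; 11 ft³ remain.
Put 28 ft³ in storage unit 3; 6 ft³ remain.
Put 53 ft³ in storage unit 5; 22 ft³ remain.
Put 33 ft³ in storage unit 6; 42 ft³ remain.
Put 12 ft³ in storage unit 6; 30 ft³ remain.
Put 27 ft³ in storage unit 6; 3 ft³ remain.
Put 29 ft³ in storage unit 7; 46 ft³ remain.
Put 51 ft³ in storage unit 8; 24 ft³ remain.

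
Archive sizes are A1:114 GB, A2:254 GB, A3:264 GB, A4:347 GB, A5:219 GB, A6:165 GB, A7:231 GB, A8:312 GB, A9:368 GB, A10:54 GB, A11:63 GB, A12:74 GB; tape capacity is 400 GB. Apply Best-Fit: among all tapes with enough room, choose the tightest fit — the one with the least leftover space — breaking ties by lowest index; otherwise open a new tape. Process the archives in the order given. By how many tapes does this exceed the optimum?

Best-Fit: [114,254] [264,63] [347] [219,165] [231,74] [312,54] [368] → 7 tapes.
Total size 2465 GB; any packing needs at least ⌈2465/400⌉ = 7 tapes.
So 7 is already optimal.

0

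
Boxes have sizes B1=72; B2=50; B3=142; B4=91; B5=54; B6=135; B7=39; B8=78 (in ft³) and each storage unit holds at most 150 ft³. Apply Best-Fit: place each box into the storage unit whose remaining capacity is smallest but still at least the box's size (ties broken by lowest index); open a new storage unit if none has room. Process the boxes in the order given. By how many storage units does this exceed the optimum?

Best-Fit: [72,50] [142] [91,54] [135] [39,78] → 5 storage units.
Total size 661 ft³; any packing needs at least ⌈661/150⌉ = 5 storage units.
So 5 is already optimal.

0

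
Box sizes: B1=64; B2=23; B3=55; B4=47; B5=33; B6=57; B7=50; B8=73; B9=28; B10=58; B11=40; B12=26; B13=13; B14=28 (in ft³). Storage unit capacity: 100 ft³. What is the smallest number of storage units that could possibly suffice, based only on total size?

6 storage units

Total size = 64 + 23 + 55 + 47 + 33 + 57 + 50 + 73 + 28 + 58 + 40 + 26 + 13 + 28 = 595 ft³.
⌈595 / 100⌉ = 6.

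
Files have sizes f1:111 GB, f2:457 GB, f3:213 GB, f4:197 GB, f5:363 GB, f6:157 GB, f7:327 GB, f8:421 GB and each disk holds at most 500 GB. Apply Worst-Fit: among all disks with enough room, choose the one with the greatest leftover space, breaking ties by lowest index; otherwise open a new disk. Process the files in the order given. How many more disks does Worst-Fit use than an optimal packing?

Worst-Fit: [111,213] [457] [197,157] [363] [327] [421] → 6 disks.
Total size 2246 GB; any packing needs at least ⌈2246/500⌉ = 5 disks.
An optimal packing achieves that bound: [457] [421] [363,111] [327,157] [213,197] → 5 disks.
Excess: 6 − 5 = 1.

1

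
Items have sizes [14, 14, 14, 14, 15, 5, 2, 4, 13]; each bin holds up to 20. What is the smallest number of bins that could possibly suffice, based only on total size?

5

Total size = 14 + 14 + 14 + 14 + 15 + 5 + 2 + 4 + 13 = 95.
⌈95 / 20⌉ = 5.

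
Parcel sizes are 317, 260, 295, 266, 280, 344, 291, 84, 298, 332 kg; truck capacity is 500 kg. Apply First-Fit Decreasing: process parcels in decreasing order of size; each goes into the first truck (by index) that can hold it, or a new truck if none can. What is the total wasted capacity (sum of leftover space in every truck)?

1733

Sorted descending: 344, 332, 317, 298, 295, 291, 280, 266, 260, 84.
Put 344 kg in truck 1; 156 kg remain.
Put 332 kg in truck 2; 168 kg remain.
Put 317 kg in truck 3; 183 kg remain.
Put 298 kg in truck 4; 202 kg remain.
Put 295 kg in truck 5; 205 kg remain.
Put 291 kg in truck 6; 209 kg remain.
Put 280 kg in truck 7; 220 kg remain.
Put 266 kg in truck 8; 234 kg remain.
Put 260 kg in truck 9; 240 kg remain.
Put 84 kg in truck 1; 72 kg remain.
9 trucks × 500 kg = 4500 kg; used 2767 kg; unused 1733 kg.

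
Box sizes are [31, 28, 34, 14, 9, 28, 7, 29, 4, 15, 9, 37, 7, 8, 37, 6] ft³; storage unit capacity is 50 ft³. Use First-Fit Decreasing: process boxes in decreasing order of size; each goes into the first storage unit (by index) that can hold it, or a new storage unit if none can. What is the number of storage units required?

Sorted descending: 37, 37, 34, 31, 29, 28, 28, 15, 14, 9, 9, 8, 7, 7, 6, 4.
storage unit 1: place 37 ft³, 13 ft³ left
storage unit 2: place 37 ft³, 13 ft³ left
storage unit 3: place 34 ft³, 16 ft³ left
storage unit 4: place 31 ft³, 19 ft³ left
storage unit 5: place 29 ft³, 21 ft³ left
storage unit 6: place 28 ft³, 22 ft³ left
storage unit 7: place 28 ft³, 22 ft³ left
storage unit 3: place 15 ft³, 1 ft³ left
storage unit 4: place 14 ft³, 5 ft³ left
storage unit 1: place 9 ft³, 4 ft³ left
storage unit 2: place 9 ft³, 4 ft³ left
storage unit 5: place 8 ft³, 13 ft³ left
storage unit 5: place 7 ft³, 6 ft³ left
storage unit 6: place 7 ft³, 15 ft³ left
storage unit 5: place 6 ft³, 0 ft³ left
storage unit 1: place 4 ft³, 0 ft³ left
Final storage units: [37,9,4] [37,9] [34,15] [31,14] [29,8,7,6] [28,7] [28].

7 storage units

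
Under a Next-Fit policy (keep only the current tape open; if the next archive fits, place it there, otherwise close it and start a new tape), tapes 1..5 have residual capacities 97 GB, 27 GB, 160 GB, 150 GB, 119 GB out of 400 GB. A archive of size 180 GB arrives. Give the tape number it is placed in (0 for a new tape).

Next-Fit only looks at tape 5, which has 119 GB free.
180 GB does not fit, so a new tape is opened.

0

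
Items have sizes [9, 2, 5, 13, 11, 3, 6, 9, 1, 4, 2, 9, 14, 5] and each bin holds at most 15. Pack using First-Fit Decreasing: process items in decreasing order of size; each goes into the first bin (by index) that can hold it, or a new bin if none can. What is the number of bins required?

Sorted descending: 14, 13, 11, 9, 9, 9, 6, 5, 5, 4, 3, 2, 2, 1.
14 → bin 1 (remaining 1)
13 → bin 2 (remaining 2)
11 → bin 3 (remaining 4)
9 → bin 4 (remaining 6)
9 → bin 5 (remaining 6)
9 → bin 6 (remaining 6)
6 → bin 4 (remaining 0)
5 → bin 5 (remaining 1)
5 → bin 6 (remaining 1)
4 → bin 3 (remaining 0)
3 → bin 7 (remaining 12)
2 → bin 2 (remaining 0)
2 → bin 7 (remaining 10)
1 → bin 1 (remaining 0)

7 bins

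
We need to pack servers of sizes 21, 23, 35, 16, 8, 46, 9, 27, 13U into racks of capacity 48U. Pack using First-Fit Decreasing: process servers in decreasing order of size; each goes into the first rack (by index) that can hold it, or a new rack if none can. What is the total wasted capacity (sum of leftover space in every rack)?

42

Sorted descending: 46, 35, 27, 23, 21, 16, 13, 9, 8.
rack 1: place 46U, 2U left
rack 2: place 35U, 13U left
rack 3: place 27U, 21U left
rack 4: place 23U, 25U left
rack 3: place 21U, 0U left
rack 4: place 16U, 9U left
rack 2: place 13U, 0U left
rack 4: place 9U, 0U left
rack 5: place 8U, 40U left
5 racks × 48U = 240U; used 198U; unused 42U.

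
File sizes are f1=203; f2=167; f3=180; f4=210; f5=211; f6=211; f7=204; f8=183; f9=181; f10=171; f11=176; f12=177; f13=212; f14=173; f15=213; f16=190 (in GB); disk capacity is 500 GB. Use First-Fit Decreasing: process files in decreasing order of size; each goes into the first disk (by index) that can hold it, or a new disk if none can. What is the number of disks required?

8 disks

Sorted descending: 213, 212, 211, 211, 210, 204, 203, 190, 183, 181, 180, 177, 176, 173, 171, 167.
Put 213 GB in disk 1; 287 GB remain.
Put 212 GB in disk 1; 75 GB remain.
Put 211 GB in disk 2; 289 GB remain.
Put 211 GB in disk 2; 78 GB remain.
Put 210 GB in disk 3; 290 GB remain.
Put 204 GB in disk 3; 86 GB remain.
Put 203 GB in disk 4; 297 GB remain.
Put 190 GB in disk 4; 107 GB remain.
Put 183 GB in disk 5; 317 GB remain.
Put 181 GB in disk 5; 136 GB remain.
Put 180 GB in disk 6; 320 GB remain.
Put 177 GB in disk 6; 143 GB remain.
Put 176 GB in disk 7; 324 GB remain.
Put 173 GB in disk 7; 151 GB remain.
Put 171 GB in disk 8; 329 GB remain.
Put 167 GB in disk 8; 162 GB remain.
Final disks: [213,212] [211,211] [210,204] [203,190] [183,181] [180,177] [176,173] [171,167].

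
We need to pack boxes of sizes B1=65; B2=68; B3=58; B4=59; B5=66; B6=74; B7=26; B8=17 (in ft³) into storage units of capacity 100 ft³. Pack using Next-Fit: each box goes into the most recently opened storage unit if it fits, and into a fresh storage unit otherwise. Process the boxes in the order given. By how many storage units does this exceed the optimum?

Next-Fit: [65] [68] [58] [59] [66] [74,26] [17] → 7 storage units.
6 boxes exceed 50 ft³ (half the capacity), and no two of those can share a storage unit, so at least 6 storage units are needed.
An optimal packing achieves that bound: [74,26] [68,17] [66] [65] [59] [58] → 6 storage units.
Excess: 7 − 6 = 1.

1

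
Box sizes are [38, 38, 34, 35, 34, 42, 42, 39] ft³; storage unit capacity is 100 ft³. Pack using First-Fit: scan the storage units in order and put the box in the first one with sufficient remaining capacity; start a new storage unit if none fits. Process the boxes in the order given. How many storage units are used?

4

storage unit 1: place 38 ft³, 62 ft³ left
storage unit 1: place 38 ft³, 24 ft³ left
storage unit 2: place 34 ft³, 66 ft³ left
storage unit 2: place 35 ft³, 31 ft³ left
storage unit 3: place 34 ft³, 66 ft³ left
storage unit 3: place 42 ft³, 24 ft³ left
storage unit 4: place 42 ft³, 58 ft³ left
storage unit 4: place 39 ft³, 19 ft³ left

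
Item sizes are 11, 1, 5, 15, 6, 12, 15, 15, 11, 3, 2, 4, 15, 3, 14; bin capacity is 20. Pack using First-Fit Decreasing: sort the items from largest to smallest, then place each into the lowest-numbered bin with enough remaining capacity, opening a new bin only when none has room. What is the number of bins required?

Sorted descending: 15, 15, 15, 15, 14, 12, 11, 11, 6, 5, 4, 3, 3, 2, 1.
15 → bin 1 (remaining 5)
15 → bin 2 (remaining 5)
15 → bin 3 (remaining 5)
15 → bin 4 (remaining 5)
14 → bin 5 (remaining 6)
12 → bin 6 (remaining 8)
11 → bin 7 (remaining 9)
11 → bin 8 (remaining 9)
6 → bin 5 (remaining 0)
5 → bin 1 (remaining 0)
4 → bin 2 (remaining 1)
3 → bin 3 (remaining 2)
3 → bin 4 (remaining 2)
2 → bin 3 (remaining 0)
1 → bin 2 (remaining 0)
Final bins: [15,5] [15,4,1] [15,3,2] [15,3] [14,6] [12] [11] [11].

8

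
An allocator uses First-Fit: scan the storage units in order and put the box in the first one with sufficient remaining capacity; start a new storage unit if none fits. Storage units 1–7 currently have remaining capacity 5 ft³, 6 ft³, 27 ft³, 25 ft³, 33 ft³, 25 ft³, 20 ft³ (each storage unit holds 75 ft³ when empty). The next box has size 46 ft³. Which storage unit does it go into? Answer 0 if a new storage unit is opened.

0

No storage unit has ≥ 46 ft³ free, so a new storage unit is opened.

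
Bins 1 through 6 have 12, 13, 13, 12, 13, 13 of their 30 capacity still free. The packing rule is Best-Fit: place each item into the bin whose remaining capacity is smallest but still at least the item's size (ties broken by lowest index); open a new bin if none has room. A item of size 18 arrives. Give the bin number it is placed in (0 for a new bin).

No bin has ≥ 18 free, so a new bin is opened.

0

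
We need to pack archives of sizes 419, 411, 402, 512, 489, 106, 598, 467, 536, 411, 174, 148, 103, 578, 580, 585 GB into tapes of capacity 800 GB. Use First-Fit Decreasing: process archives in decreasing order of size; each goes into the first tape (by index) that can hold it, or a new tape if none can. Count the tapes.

Sorted descending: 598, 585, 580, 578, 536, 512, 489, 467, 419, 411, 411, 402, 174, 148, 106, 103.
tape 1: place 598 GB, 202 GB left
tape 2: place 585 GB, 215 GB left
tape 3: place 580 GB, 220 GB left
tape 4: place 578 GB, 222 GB left
tape 5: place 536 GB, 264 GB left
tape 6: place 512 GB, 288 GB left
tape 7: place 489 GB, 311 GB left
tape 8: place 467 GB, 333 GB left
tape 9: place 419 GB, 381 GB left
tape 10: place 411 GB, 389 GB left
tape 11: place 411 GB, 389 GB left
tape 12: place 402 GB, 398 GB left
tape 1: place 174 GB, 28 GB left
tape 2: place 148 GB, 67 GB left
tape 3: place 106 GB, 114 GB left
tape 3: place 103 GB, 11 GB left

12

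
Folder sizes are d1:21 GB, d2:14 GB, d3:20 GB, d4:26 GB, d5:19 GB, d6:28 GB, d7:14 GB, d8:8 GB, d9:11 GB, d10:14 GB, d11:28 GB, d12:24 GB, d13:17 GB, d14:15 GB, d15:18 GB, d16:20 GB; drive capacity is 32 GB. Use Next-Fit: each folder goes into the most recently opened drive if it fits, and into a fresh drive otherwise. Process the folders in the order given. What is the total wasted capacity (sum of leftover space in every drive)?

Put d1 (21 GB) in drive 1; 11 GB remain.
Put d2 (14 GB) in drive 2; 18 GB remain.
Put d3 (20 GB) in drive 3; 12 GB remain.
Put d4 (26 GB) in drive 4; 6 GB remain.
Put d5 (19 GB) in drive 5; 13 GB remain.
Put d6 (28 GB) in drive 6; 4 GB remain.
Put d7 (14 GB) in drive 7; 18 GB remain.
Put d8 (8 GB) in drive 7; 10 GB remain.
Put d9 (11 GB) in drive 8; 21 GB remain.
Put d10 (14 GB) in drive 8; 7 GB remain.
Put d11 (28 GB) in drive 9; 4 GB remain.
Put d12 (24 GB) in drive 10; 8 GB remain.
Put d13 (17 GB) in drive 11; 15 GB remain.
Put d14 (15 GB) in drive 11; 0 GB remain.
Put d15 (18 GB) in drive 12; 14 GB remain.
Put d16 (20 GB) in drive 13; 12 GB remain.
13 drives × 32 GB = 416 GB; used 297 GB; unused 119 GB.

119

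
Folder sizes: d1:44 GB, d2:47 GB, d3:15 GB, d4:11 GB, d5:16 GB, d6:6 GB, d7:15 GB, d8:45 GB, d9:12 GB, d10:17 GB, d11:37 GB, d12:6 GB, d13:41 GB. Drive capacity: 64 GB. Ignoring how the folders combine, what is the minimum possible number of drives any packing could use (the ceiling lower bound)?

5

Total size = 44 + 47 + 15 + 11 + 16 + 6 + 15 + 45 + 12 + 17 + 37 + 6 + 41 = 312 GB.
⌈312 / 64⌉ = 5.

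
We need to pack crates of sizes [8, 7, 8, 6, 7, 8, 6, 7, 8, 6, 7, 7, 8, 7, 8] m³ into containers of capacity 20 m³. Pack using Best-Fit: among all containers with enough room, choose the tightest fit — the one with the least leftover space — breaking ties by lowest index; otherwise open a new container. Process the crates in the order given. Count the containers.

Put 8 m³ in container 1; 12 m³ remain.
Put 7 m³ in container 1; 5 m³ remain.
Put 8 m³ in container 2; 12 m³ remain.
Put 6 m³ in container 2; 6 m³ remain.
Put 7 m³ in container 3; 13 m³ remain.
Put 8 m³ in container 3; 5 m³ remain.
Put 6 m³ in container 2; 0 m³ remain.
Put 7 m³ in container 4; 13 m³ remain.
Put 8 m³ in container 4; 5 m³ remain.
Put 6 m³ in container 5; 14 m³ remain.
Put 7 m³ in container 5; 7 m³ remain.
Put 7 m³ in container 5; 0 m³ remain.
Put 8 m³ in container 6; 12 m³ remain.
Put 7 m³ in container 6; 5 m³ remain.
Put 8 m³ in container 7; 12 m³ remain.

7 containers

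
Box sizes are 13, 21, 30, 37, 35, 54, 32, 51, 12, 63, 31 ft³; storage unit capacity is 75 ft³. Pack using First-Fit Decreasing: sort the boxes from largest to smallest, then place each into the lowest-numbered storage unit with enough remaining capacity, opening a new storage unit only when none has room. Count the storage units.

6 storage units

Sorted descending: 63, 54, 51, 37, 35, 32, 31, 30, 21, 13, 12.
storage unit 1: place 63 ft³, 12 ft³ left
storage unit 2: place 54 ft³, 21 ft³ left
storage unit 3: place 51 ft³, 24 ft³ left
storage unit 4: place 37 ft³, 38 ft³ left
storage unit 4: place 35 ft³, 3 ft³ left
storage unit 5: place 32 ft³, 43 ft³ left
storage unit 5: place 31 ft³, 12 ft³ left
storage unit 6: place 30 ft³, 45 ft³ left
storage unit 2: place 21 ft³, 0 ft³ left
storage unit 3: place 13 ft³, 11 ft³ left
storage unit 1: place 12 ft³, 0 ft³ left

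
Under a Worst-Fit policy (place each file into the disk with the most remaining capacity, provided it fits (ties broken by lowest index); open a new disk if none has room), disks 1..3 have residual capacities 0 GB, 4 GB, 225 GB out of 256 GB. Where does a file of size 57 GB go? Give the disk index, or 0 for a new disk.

3

Disks with room: disk 3 (225 GB).
Most room is disk 3 with 225 GB free.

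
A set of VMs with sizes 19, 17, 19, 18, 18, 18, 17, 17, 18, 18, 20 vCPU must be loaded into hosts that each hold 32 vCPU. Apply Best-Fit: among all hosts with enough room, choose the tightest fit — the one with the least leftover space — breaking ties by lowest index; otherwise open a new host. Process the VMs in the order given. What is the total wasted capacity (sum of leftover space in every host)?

153

19 vCPU → host 1 (remaining 13 vCPU)
17 vCPU → host 2 (remaining 15 vCPU)
19 vCPU → host 3 (remaining 13 vCPU)
18 vCPU → host 4 (remaining 14 vCPU)
18 vCPU → host 5 (remaining 14 vCPU)
18 vCPU → host 6 (remaining 14 vCPU)
17 vCPU → host 7 (remaining 15 vCPU)
17 vCPU → host 8 (remaining 15 vCPU)
18 vCPU → host 9 (remaining 14 vCPU)
18 vCPU → host 10 (remaining 14 vCPU)
20 vCPU → host 11 (remaining 12 vCPU)
11 hosts × 32 vCPU = 352 vCPU; used 199 vCPU; unused 153 vCPU.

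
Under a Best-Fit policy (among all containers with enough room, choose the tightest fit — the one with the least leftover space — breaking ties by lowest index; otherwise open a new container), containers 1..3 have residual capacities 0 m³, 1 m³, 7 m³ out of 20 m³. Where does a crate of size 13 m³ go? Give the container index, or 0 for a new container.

No container has ≥ 13 m³ free, so a new container is opened.

0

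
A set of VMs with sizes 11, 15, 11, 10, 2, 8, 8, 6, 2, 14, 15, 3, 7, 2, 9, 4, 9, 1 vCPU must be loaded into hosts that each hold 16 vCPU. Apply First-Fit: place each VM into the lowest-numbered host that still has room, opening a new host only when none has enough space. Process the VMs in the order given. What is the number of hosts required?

11 vCPU → host 1 (remaining 5 vCPU)
15 vCPU → host 2 (remaining 1 vCPU)
11 vCPU → host 3 (remaining 5 vCPU)
10 vCPU → host 4 (remaining 6 vCPU)
2 vCPU → host 1 (remaining 3 vCPU)
8 vCPU → host 5 (remaining 8 vCPU)
8 vCPU → host 5 (remaining 0 vCPU)
6 vCPU → host 4 (remaining 0 vCPU)
2 vCPU → host 1 (remaining 1 vCPU)
14 vCPU → host 6 (remaining 2 vCPU)
15 vCPU → host 7 (remaining 1 vCPU)
3 vCPU → host 3 (remaining 2 vCPU)
7 vCPU → host 8 (remaining 9 vCPU)
2 vCPU → host 3 (remaining 0 vCPU)
9 vCPU → host 8 (remaining 0 vCPU)
4 vCPU → host 9 (remaining 12 vCPU)
9 vCPU → host 9 (remaining 3 vCPU)
1 vCPU → host 1 (remaining 0 vCPU)

9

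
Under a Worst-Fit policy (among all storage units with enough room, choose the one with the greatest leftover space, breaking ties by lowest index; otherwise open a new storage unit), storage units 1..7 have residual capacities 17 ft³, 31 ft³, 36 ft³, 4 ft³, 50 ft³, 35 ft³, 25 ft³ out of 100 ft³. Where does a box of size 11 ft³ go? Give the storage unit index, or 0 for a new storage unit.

5

Storage units with room: storage unit 1 (17 ft³), storage unit 2 (31 ft³), storage unit 3 (36 ft³), storage unit 5 (50 ft³), storage unit 6 (35 ft³), storage unit 7 (25 ft³).
Most room is storage unit 5 with 50 ft³ free.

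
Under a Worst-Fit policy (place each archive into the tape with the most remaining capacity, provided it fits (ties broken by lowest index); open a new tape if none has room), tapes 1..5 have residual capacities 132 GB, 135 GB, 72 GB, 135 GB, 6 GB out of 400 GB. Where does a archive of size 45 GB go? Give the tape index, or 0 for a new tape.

Tapes with room: tape 1 (132 GB), tape 2 (135 GB), tape 3 (72 GB), tape 4 (135 GB).
Most room is tape 2 with 135 GB free.

2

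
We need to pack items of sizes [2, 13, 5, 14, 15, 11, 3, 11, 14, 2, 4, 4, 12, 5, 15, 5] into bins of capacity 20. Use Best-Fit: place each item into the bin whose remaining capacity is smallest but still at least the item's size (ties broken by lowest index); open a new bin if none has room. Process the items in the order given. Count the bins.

2 → bin 1 (remaining 18)
13 → bin 1 (remaining 5)
5 → bin 1 (remaining 0)
14 → bin 2 (remaining 6)
15 → bin 3 (remaining 5)
11 → bin 4 (remaining 9)
3 → bin 3 (remaining 2)
11 → bin 5 (remaining 9)
14 → bin 6 (remaining 6)
2 → bin 3 (remaining 0)
4 → bin 2 (remaining 2)
4 → bin 6 (remaining 2)
12 → bin 7 (remaining 8)
5 → bin 7 (remaining 3)
15 → bin 8 (remaining 5)
5 → bin 8 (remaining 0)
Final bins: [2,13,5] [14,4] [15,3,2] [11] [11] [14,4] [12,5] [15,5].

8 bins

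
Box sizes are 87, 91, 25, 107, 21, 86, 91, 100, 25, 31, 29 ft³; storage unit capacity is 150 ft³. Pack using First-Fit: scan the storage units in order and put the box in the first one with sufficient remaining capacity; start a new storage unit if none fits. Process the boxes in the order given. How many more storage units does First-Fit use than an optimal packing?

First-Fit: [87,25,21] [91,25,31] [107,29] [86] [91] [100] → 6 storage units.
6 boxes exceed 75 ft³ (half the capacity), and no two of those can share a storage unit, so at least 6 storage units are needed.
So 6 is already optimal.

0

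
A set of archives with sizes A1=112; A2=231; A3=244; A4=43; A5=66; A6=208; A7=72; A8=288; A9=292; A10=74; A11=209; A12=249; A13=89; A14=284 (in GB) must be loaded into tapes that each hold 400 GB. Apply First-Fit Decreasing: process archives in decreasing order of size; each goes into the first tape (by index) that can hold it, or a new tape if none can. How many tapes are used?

8

Sorted descending: 292, 288, 284, 249, 244, 231, 209, 208, 112, 89, 74, 72, 66, 43.
292 GB → tape 1 (remaining 108 GB)
288 GB → tape 2 (remaining 112 GB)
284 GB → tape 3 (remaining 116 GB)
249 GB → tape 4 (remaining 151 GB)
244 GB → tape 5 (remaining 156 GB)
231 GB → tape 6 (remaining 169 GB)
209 GB → tape 7 (remaining 191 GB)
208 GB → tape 8 (remaining 192 GB)
112 GB → tape 2 (remaining 0 GB)
89 GB → tape 1 (remaining 19 GB)
74 GB → tape 3 (remaining 42 GB)
72 GB → tape 4 (remaining 79 GB)
66 GB → tape 4 (remaining 13 GB)
43 GB → tape 5 (remaining 113 GB)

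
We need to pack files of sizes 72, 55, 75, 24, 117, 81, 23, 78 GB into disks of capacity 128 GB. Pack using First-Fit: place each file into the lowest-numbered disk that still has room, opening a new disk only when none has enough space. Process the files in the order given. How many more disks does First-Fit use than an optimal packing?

First-Fit: [72,55] [75,24,23] [117] [81] [78] → 5 disks.
Total size 525 GB; any packing needs at least ⌈525/128⌉ = 5 disks.
So 5 is already optimal.

0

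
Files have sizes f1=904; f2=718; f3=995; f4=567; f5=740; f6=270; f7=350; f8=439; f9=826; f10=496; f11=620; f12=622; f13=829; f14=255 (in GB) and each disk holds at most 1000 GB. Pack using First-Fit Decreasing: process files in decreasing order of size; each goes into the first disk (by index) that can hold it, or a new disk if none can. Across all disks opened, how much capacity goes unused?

Sorted descending: 995, 904, 829, 826, 740, 718, 622, 620, 567, 496, 439, 350, 270, 255.
995 GB → disk 1 (remaining 5 GB)
904 GB → disk 2 (remaining 96 GB)
829 GB → disk 3 (remaining 171 GB)
826 GB → disk 4 (remaining 174 GB)
740 GB → disk 5 (remaining 260 GB)
718 GB → disk 6 (remaining 282 GB)
622 GB → disk 7 (remaining 378 GB)
620 GB → disk 8 (remaining 380 GB)
567 GB → disk 9 (remaining 433 GB)
496 GB → disk 10 (remaining 504 GB)
439 GB → disk 10 (remaining 65 GB)
350 GB → disk 7 (remaining 28 GB)
270 GB → disk 6 (remaining 12 GB)
255 GB → disk 5 (remaining 5 GB)
10 disks × 1000 GB = 10000 GB; used 8631 GB; unused 1369 GB.

1369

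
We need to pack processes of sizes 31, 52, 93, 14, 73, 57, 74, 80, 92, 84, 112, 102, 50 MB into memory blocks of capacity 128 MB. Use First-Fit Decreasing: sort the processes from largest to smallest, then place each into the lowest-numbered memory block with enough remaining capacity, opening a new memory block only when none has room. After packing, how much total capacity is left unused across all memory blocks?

Sorted descending: 112, 102, 93, 92, 84, 80, 74, 73, 57, 52, 50, 31, 14.
112 MB → memory block 1 (remaining 16 MB)
102 MB → memory block 2 (remaining 26 MB)
93 MB → memory block 3 (remaining 35 MB)
92 MB → memory block 4 (remaining 36 MB)
84 MB → memory block 5 (remaining 44 MB)
80 MB → memory block 6 (remaining 48 MB)
74 MB → memory block 7 (remaining 54 MB)
73 MB → memory block 8 (remaining 55 MB)
57 MB → memory block 9 (remaining 71 MB)
52 MB → memory block 7 (remaining 2 MB)
50 MB → memory block 8 (remaining 5 MB)
31 MB → memory block 3 (remaining 4 MB)
14 MB → memory block 1 (remaining 2 MB)
9 memory blocks × 128 MB = 1152 MB; used 914 MB; unused 238 MB.

238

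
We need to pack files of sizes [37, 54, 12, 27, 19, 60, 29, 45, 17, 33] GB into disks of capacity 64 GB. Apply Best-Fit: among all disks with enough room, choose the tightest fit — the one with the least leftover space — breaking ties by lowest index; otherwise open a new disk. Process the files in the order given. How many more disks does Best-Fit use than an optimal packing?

0

Best-Fit: [37,12] [54] [27,19,17] [60] [29,33] [45] → 6 disks.
Total size 333 GB; any packing needs at least ⌈333/64⌉ = 6 disks.
So 6 is already optimal.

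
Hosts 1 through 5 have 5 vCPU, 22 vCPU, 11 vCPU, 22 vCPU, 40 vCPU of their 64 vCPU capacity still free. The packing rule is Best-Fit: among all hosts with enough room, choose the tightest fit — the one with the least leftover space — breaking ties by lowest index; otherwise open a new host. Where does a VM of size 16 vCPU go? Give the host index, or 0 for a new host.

Hosts with room: host 2 (22 vCPU), host 4 (22 vCPU), host 5 (40 vCPU).
Tightest fit is host 2 with 22 vCPU free.

2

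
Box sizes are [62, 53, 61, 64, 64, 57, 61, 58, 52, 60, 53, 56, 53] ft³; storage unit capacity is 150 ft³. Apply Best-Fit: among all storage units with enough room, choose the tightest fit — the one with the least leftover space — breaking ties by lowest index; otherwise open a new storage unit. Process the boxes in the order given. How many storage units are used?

Put 62 ft³ in storage unit 1; 88 ft³ remain.
Put 53 ft³ in storage unit 1; 35 ft³ remain.
Put 61 ft³ in storage unit 2; 89 ft³ remain.
Put 64 ft³ in storage unit 2; 25 ft³ remain.
Put 64 ft³ in storage unit 3; 86 ft³ remain.
Put 57 ft³ in storage unit 3; 29 ft³ remain.
Put 61 ft³ in storage unit 4; 89 ft³ remain.
Put 58 ft³ in storage unit 4; 31 ft³ remain.
Put 52 ft³ in storage unit 5; 98 ft³ remain.
Put 60 ft³ in storage unit 5; 38 ft³ remain.
Put 53 ft³ in storage unit 6; 97 ft³ remain.
Put 56 ft³ in storage unit 6; 41 ft³ remain.
Put 53 ft³ in storage unit 7; 97 ft³ remain.

7 storage units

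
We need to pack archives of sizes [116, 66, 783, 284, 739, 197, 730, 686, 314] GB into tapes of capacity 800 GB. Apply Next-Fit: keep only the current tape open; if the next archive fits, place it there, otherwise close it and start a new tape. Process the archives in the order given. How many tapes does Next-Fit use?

tape 1: place 116 GB, 684 GB left
tape 1: place 66 GB, 618 GB left
tape 2: place 783 GB, 17 GB left
tape 3: place 284 GB, 516 GB left
tape 4: place 739 GB, 61 GB left
tape 5: place 197 GB, 603 GB left
tape 6: place 730 GB, 70 GB left
tape 7: place 686 GB, 114 GB left
tape 8: place 314 GB, 486 GB left

8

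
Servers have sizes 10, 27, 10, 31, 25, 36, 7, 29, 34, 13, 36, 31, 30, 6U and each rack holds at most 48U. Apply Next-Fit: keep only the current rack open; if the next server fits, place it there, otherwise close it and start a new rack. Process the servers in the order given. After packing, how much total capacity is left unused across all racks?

rack 1: place 10U, 38U left
rack 1: place 27U, 11U left
rack 1: place 10U, 1U left
rack 2: place 31U, 17U left
rack 3: place 25U, 23U left
rack 4: place 36U, 12U left
rack 4: place 7U, 5U left
rack 5: place 29U, 19U left
rack 6: place 34U, 14U left
rack 6: place 13U, 1U left
rack 7: place 36U, 12U left
rack 8: place 31U, 17U left
rack 9: place 30U, 18U left
rack 9: place 6U, 12U left
9 racks × 48U = 432U; used 325U; unused 107U.

107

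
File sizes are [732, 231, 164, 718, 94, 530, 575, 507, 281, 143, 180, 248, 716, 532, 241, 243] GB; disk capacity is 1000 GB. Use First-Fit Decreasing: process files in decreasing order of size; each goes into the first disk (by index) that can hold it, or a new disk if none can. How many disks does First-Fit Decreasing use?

7

Sorted descending: 732, 718, 716, 575, 532, 530, 507, 281, 248, 243, 241, 231, 180, 164, 143, 94.
Put 732 GB in disk 1; 268 GB remain.
Put 718 GB in disk 2; 282 GB remain.
Put 716 GB in disk 3; 284 GB remain.
Put 575 GB in disk 4; 425 GB remain.
Put 532 GB in disk 5; 468 GB remain.
Put 530 GB in disk 6; 470 GB remain.
Put 507 GB in disk 7; 493 GB remain.
Put 281 GB in disk 2; 1 GB remain.
Put 248 GB in disk 1; 20 GB remain.
Put 243 GB in disk 3; 41 GB remain.
Put 241 GB in disk 4; 184 GB remain.
Put 231 GB in disk 5; 237 GB remain.
Put 180 GB in disk 4; 4 GB remain.
Put 164 GB in disk 5; 73 GB remain.
Put 143 GB in disk 6; 327 GB remain.
Put 94 GB in disk 6; 233 GB remain.
Final disks: [732,248] [718,281] [716,243] [575,241,180] [532,231,164] [530,143,94] [507].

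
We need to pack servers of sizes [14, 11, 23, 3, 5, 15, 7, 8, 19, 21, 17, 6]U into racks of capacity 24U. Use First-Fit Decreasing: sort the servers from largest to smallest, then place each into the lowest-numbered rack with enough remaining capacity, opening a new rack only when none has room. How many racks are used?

7 racks

Sorted descending: 23, 21, 19, 17, 15, 14, 11, 8, 7, 6, 5, 3.
rack 1: place 23U, 1U left
rack 2: place 21U, 3U left
rack 3: place 19U, 5U left
rack 4: place 17U, 7U left
rack 5: place 15U, 9U left
rack 6: place 14U, 10U left
rack 7: place 11U, 13U left
rack 5: place 8U, 1U left
rack 4: place 7U, 0U left
rack 6: place 6U, 4U left
rack 3: place 5U, 0U left
rack 2: place 3U, 0U left
Final racks: [23] [21,3] [19,5] [17,7] [15,8] [14,6] [11].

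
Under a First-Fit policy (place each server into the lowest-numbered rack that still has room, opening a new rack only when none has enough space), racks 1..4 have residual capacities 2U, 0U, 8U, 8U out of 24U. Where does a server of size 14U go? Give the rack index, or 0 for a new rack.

No rack has ≥ 14U free, so a new rack is opened.

0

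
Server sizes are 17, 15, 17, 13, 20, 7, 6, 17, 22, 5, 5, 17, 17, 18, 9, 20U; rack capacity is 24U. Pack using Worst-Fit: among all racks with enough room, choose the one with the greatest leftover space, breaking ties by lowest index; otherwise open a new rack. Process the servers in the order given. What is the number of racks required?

Put 17U in rack 1; 7U remain.
Put 15U in rack 2; 9U remain.
Put 17U in rack 3; 7U remain.
Put 13U in rack 4; 11U remain.
Put 20U in rack 5; 4U remain.
Put 7U in rack 4; 4U remain.
Put 6U in rack 2; 3U remain.
Put 17U in rack 6; 7U remain.
Put 22U in rack 7; 2U remain.
Put 5U in rack 1; 2U remain.
Put 5U in rack 3; 2U remain.
Put 17U in rack 8; 7U remain.
Put 17U in rack 9; 7U remain.
Put 18U in rack 10; 6U remain.
Put 9U in rack 11; 15U remain.
Put 20U in rack 12; 4U remain.

12 racks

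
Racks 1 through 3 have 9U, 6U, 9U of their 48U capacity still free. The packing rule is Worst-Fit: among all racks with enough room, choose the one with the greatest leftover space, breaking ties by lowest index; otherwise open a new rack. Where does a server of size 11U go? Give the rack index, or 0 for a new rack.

0

No rack has ≥ 11U free, so a new rack is opened.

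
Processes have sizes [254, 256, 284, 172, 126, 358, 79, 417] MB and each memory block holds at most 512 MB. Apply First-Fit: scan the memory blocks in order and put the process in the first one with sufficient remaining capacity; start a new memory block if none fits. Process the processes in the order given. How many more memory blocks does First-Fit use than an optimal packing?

First-Fit: [254,256] [284,172] [126,358] [79,417] → 4 memory blocks.
Total size 1946 MB; any packing needs at least ⌈1946/512⌉ = 4 memory blocks.
So 4 is already optimal.

0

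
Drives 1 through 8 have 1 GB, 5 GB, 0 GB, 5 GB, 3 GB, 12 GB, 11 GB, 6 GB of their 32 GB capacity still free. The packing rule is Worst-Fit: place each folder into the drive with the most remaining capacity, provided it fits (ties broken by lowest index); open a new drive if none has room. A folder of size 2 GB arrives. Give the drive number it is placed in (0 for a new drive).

6

Drives with room: drive 2 (5 GB), drive 4 (5 GB), drive 5 (3 GB), drive 6 (12 GB), drive 7 (11 GB), drive 8 (6 GB).
Most room is drive 6 with 12 GB free.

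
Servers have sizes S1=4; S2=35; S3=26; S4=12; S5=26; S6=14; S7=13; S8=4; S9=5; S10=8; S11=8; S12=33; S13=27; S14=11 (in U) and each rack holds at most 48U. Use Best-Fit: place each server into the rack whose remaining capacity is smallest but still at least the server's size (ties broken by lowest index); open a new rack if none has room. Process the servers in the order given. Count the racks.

5

S1 (4U) → rack 1 (remaining 44U)
S2 (35U) → rack 1 (remaining 9U)
S3 (26U) → rack 2 (remaining 22U)
S4 (12U) → rack 2 (remaining 10U)
S5 (26U) → rack 3 (remaining 22U)
S6 (14U) → rack 3 (remaining 8U)
S7 (13U) → rack 4 (remaining 35U)
S8 (4U) → rack 3 (remaining 4U)
S9 (5U) → rack 1 (remaining 4U)
S10 (8U) → rack 2 (remaining 2U)
S11 (8U) → rack 4 (remaining 27U)
S12 (33U) → rack 5 (remaining 15U)
S13 (27U) → rack 4 (remaining 0U)
S14 (11U) → rack 5 (remaining 4U)
Final racks: [4,35,5] [26,12,8] [26,14,4] [13,8,27] [33,11].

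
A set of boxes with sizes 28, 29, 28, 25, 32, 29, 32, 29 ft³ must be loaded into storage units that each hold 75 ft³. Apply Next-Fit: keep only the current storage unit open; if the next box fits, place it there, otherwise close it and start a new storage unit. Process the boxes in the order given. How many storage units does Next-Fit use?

4 storage units

28 ft³ → storage unit 1 (remaining 47 ft³)
29 ft³ → storage unit 1 (remaining 18 ft³)
28 ft³ → storage unit 2 (remaining 47 ft³)
25 ft³ → storage unit 2 (remaining 22 ft³)
32 ft³ → storage unit 3 (remaining 43 ft³)
29 ft³ → storage unit 3 (remaining 14 ft³)
32 ft³ → storage unit 4 (remaining 43 ft³)
29 ft³ → storage unit 4 (remaining 14 ft³)
Final storage units: [28,29] [28,25] [32,29] [32,29].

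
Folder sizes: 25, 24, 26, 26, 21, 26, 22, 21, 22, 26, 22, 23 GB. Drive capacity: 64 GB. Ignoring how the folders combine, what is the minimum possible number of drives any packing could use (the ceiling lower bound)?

Total size = 25 + 24 + 26 + 26 + 21 + 26 + 22 + 21 + 22 + 26 + 22 + 23 = 284 GB.
⌈284 / 64⌉ = 5.

5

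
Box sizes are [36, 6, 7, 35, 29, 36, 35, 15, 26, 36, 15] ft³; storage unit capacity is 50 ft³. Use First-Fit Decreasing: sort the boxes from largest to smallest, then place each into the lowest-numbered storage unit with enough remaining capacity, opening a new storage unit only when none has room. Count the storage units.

7 storage units

Sorted descending: 36, 36, 36, 35, 35, 29, 26, 15, 15, 7, 6.
36 ft³ → storage unit 1 (remaining 14 ft³)
36 ft³ → storage unit 2 (remaining 14 ft³)
36 ft³ → storage unit 3 (remaining 14 ft³)
35 ft³ → storage unit 4 (remaining 15 ft³)
35 ft³ → storage unit 5 (remaining 15 ft³)
29 ft³ → storage unit 6 (remaining 21 ft³)
26 ft³ → storage unit 7 (remaining 24 ft³)
15 ft³ → storage unit 4 (remaining 0 ft³)
15 ft³ → storage unit 5 (remaining 0 ft³)
7 ft³ → storage unit 1 (remaining 7 ft³)
6 ft³ → storage unit 1 (remaining 1 ft³)
Final storage units: [36,7,6] [36] [36] [35,15] [35,15] [29] [26].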